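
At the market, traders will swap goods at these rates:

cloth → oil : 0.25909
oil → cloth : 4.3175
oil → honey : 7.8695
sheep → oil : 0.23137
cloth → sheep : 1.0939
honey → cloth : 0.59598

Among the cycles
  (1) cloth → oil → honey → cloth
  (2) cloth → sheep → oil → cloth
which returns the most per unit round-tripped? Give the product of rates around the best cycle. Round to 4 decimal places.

1.2151

(1) 0.25909 × 7.8695 × 0.59598 = 1.21515
(2) 1.0939 × 0.23137 × 4.3175 = 1.09274
Highest is cycle (1) at 1.2151 (>1, arbitrage).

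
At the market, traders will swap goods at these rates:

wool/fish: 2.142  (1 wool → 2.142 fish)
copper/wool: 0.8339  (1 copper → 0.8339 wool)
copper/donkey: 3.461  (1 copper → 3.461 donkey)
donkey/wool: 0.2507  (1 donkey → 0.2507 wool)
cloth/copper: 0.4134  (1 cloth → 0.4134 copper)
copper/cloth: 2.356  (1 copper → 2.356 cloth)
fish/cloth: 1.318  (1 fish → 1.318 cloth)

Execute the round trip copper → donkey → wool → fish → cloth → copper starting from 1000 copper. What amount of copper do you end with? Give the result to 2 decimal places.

1000 copper × 3.461 = 3461 donkey
3461 donkey × 0.2507 = 867.6727 wool
867.6727 wool × 2.142 = 1858.5549234 fish
1858.5549234 fish × 1.318 = 2449.5753890412 cloth
2449.5753890412 cloth × 0.4134 = 1012.65446582963208 copper

1012.65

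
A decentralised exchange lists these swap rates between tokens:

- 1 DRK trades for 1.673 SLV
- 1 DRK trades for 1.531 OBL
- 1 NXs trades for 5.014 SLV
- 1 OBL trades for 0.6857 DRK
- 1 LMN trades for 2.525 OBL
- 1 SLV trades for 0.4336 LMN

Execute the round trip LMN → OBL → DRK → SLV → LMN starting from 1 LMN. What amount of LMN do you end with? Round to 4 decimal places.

1 LMN × 2.525 = 2.525 OBL
2.525 OBL × 0.6857 = 1.7313925 DRK
1.7313925 DRK × 1.673 = 2.8966196525 SLV
2.8966196525 SLV × 0.4336 = 1.255974281324 LMN

1.2560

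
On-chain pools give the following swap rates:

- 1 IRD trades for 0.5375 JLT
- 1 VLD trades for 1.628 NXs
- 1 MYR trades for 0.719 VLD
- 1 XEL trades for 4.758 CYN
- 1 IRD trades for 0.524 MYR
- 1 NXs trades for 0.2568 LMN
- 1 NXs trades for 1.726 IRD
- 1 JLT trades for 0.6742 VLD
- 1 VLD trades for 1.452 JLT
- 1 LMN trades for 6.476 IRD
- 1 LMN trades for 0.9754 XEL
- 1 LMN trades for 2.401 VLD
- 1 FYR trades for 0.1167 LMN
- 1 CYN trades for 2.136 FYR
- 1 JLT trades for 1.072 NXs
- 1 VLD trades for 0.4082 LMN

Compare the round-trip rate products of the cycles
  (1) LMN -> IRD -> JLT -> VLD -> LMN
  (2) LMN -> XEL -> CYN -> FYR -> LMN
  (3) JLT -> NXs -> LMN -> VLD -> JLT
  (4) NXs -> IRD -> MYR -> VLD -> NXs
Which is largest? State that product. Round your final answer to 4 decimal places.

(1) 6.476 × 0.5375 × 0.6742 × 0.4082 = 0.95796
(2) 0.9754 × 4.758 × 2.136 × 0.1167 = 1.15686
(3) 1.072 × 0.2568 × 2.401 × 1.452 = 0.95973
(4) 1.726 × 0.524 × 0.719 × 1.628 = 1.05866
Highest is cycle (2) at 1.1569 (>1, arbitrage).

1.1569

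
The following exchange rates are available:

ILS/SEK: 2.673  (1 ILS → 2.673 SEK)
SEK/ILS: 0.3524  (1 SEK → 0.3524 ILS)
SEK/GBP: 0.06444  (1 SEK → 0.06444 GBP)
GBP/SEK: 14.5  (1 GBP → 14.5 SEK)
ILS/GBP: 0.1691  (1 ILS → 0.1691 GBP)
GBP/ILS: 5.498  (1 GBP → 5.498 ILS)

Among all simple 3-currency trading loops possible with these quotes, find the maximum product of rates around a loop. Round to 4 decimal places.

GBP→ILS→SEK→GBP: 5.498 × 2.673 × 0.06444 = 0.94702
GBP→SEK→ILS→GBP: 14.5 × 0.3524 × 0.1691 = 0.86407
Maximum is GBP→ILS→SEK→GBP at 0.9470; no arbitrage — every cycle loses value.

0.9470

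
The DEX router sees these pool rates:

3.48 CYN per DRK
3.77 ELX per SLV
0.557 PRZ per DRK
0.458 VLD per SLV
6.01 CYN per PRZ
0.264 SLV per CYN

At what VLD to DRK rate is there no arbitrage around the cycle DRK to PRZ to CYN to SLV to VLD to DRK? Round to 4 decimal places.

Known legs of the cycle: 0.557 × 6.01 × 0.264 × 0.458 = 0.40476138384
For no arbitrage the full-cycle product must be 1, so the missing rate is 1 / 0.40476138384 ≈ 2.470591.

2.4706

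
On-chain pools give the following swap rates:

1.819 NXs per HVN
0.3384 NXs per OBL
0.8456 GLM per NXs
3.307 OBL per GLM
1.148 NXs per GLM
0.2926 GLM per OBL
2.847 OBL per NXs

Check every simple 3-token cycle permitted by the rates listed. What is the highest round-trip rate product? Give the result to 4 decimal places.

GLM→NXs→OBL→GLM: 1.148 × 2.847 × 0.2926 = 0.95632
GLM→OBL→NXs→GLM: 3.307 × 0.3384 × 0.8456 = 0.94630
Maximum is GLM→NXs→OBL→GLM at 0.9563; no arbitrage — every cycle loses value.

0.9563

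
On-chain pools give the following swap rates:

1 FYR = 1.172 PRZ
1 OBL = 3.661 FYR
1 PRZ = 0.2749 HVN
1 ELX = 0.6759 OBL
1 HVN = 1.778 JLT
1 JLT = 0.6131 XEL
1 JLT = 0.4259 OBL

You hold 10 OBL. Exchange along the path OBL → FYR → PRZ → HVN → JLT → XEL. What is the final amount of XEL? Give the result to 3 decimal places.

10 OBL × 3.661 = 36.61 FYR
36.61 FYR × 1.172 = 42.90692 PRZ
42.90692 PRZ × 0.2749 = 11.795112308 HVN
11.795112308 HVN × 1.778 = 20.971709683624 JLT
20.971709683624 JLT × 0.6131 = 12.8577552070298744 XEL

12.858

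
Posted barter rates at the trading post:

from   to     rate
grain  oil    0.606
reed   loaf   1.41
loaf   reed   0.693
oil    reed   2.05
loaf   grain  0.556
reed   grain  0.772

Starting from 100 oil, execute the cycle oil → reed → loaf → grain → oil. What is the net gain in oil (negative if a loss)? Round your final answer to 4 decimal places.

100 oil × 2.05 = 205 reed
205 reed × 1.41 = 289.05 loaf
289.05 loaf × 0.556 = 160.7118 grain
160.7118 grain × 0.606 = 97.3913508 oil
Net change: 97.3913508 − 100 = -2.6086492 oil

-2.6086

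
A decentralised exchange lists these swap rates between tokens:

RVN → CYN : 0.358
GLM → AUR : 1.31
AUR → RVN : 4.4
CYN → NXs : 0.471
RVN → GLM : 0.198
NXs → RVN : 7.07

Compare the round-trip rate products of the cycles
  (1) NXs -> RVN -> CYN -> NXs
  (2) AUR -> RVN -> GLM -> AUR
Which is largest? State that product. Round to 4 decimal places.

(1) 7.07 × 0.358 × 0.471 = 1.19213
(2) 4.4 × 0.198 × 1.31 = 1.14127
Highest is cycle (1) at 1.1921 (>1, arbitrage).

1.1921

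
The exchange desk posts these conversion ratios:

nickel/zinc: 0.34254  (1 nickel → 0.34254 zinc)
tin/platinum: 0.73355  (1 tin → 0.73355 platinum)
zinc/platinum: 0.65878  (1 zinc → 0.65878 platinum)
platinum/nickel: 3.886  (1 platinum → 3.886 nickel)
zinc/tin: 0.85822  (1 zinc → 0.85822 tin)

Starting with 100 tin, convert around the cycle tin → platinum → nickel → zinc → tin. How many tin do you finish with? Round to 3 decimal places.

83.800

100 tin × 0.73355 = 73.355 platinum
73.355 platinum × 3.886 = 285.05753 nickel
285.05753 nickel × 0.34254 = 97.6436063262 zinc
97.6436063262 zinc × 0.85822 = 83.799695821271364 tin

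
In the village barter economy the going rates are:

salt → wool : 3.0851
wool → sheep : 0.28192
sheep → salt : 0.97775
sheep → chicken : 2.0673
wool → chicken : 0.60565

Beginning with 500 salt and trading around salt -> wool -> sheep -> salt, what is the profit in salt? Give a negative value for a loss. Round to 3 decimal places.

500 salt × 3.0851 = 1542.55 wool
1542.55 wool × 0.28192 = 434.875696 sheep
434.875696 sheep × 0.97775 = 425.199711764 salt
Net change: 425.199711764 − 500 = -74.800288236 salt

-74.800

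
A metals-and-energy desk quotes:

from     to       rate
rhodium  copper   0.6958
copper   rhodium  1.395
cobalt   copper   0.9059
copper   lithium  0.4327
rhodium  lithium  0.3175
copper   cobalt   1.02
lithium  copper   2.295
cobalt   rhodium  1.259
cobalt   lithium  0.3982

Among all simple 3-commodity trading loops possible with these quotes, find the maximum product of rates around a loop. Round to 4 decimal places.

1.0165

rhodium→lithium→copper→rhodium: 0.3175 × 2.295 × 1.395 = 1.01648
cobalt→lithium→copper→cobalt: 0.3982 × 2.295 × 1.02 = 0.93215
rhodium→copper→cobalt→rhodium: 0.6958 × 1.02 × 1.259 = 0.89353
Maximum is rhodium→lithium→copper→rhodium at 1.0165; arbitrage exists.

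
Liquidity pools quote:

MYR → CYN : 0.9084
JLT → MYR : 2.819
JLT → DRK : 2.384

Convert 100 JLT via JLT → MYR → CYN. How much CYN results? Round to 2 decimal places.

100 JLT × 2.819 = 281.9 MYR
281.9 MYR × 0.9084 = 256.07796 CYN

256.08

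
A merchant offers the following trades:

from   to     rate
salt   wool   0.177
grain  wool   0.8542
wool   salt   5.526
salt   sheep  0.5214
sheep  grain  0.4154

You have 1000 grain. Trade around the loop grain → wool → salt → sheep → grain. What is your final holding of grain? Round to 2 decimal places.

1022.37

1000 grain × 0.8542 = 854.2 wool
854.2 wool × 5.526 = 4720.3092 salt
4720.3092 salt × 0.5214 = 2461.16921688 sheep
2461.16921688 sheep × 0.4154 = 1022.369692691952 grain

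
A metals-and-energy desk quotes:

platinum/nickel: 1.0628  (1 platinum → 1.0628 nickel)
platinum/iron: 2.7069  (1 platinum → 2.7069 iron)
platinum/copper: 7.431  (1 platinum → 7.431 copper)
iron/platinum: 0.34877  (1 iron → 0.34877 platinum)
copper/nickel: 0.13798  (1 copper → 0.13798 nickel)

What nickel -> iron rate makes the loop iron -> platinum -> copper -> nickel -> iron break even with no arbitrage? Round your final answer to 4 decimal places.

2.7964

Known legs of the cycle: 0.34877 × 7.431 × 0.13798 = 0.3576041278626
For no arbitrage the full-cycle product must be 1, so the missing rate is 1 / 0.3576041278626 ≈ 2.796388.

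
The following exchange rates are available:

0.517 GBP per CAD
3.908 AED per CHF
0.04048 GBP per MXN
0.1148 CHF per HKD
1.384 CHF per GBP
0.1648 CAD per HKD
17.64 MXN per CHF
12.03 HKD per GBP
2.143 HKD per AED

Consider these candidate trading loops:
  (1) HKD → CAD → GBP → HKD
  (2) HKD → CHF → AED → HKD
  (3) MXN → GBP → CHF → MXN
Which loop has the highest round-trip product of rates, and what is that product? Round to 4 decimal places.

(1) 0.1648 × 0.517 × 12.03 = 1.02498
(2) 0.1148 × 3.908 × 2.143 = 0.96143
(3) 0.04048 × 1.384 × 17.64 = 0.98827
Highest is cycle (1) at 1.0250 (>1, arbitrage).

1.0250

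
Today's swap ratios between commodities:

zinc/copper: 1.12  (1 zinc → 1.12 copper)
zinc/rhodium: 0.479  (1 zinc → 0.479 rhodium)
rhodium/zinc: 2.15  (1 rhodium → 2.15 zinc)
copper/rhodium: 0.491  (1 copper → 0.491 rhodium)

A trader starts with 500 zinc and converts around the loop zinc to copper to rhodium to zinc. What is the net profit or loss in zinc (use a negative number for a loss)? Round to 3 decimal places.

91.164

500 zinc × 1.12 = 560 copper
560 copper × 0.491 = 274.96 rhodium
274.96 rhodium × 2.15 = 591.164 zinc
Net change: 591.164 − 500 = 91.164 zinc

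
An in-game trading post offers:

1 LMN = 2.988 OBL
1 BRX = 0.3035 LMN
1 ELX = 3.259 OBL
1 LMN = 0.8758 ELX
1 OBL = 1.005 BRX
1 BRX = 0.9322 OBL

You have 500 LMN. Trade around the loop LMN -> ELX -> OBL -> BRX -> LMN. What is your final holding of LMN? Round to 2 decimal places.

435.30

500 LMN × 0.8758 = 437.9 ELX
437.9 ELX × 3.259 = 1427.1161 OBL
1427.1161 OBL × 1.005 = 1434.2516805 BRX
1434.2516805 BRX × 0.3035 = 435.29538503175 LMN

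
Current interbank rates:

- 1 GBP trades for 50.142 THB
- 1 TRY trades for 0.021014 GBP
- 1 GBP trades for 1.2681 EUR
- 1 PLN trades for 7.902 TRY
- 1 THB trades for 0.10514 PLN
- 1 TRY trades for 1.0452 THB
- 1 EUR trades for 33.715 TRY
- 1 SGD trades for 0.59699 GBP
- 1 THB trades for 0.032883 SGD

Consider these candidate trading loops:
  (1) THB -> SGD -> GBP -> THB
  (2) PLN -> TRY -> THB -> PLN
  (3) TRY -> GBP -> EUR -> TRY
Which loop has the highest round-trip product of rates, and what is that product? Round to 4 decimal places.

(1) 0.032883 × 0.59699 × 50.142 = 0.98433
(2) 7.902 × 1.0452 × 0.10514 = 0.86837
(3) 0.021014 × 1.2681 × 33.715 = 0.89843
Highest is cycle (1) at 0.9843 (≤1, no arbitrage).

0.9843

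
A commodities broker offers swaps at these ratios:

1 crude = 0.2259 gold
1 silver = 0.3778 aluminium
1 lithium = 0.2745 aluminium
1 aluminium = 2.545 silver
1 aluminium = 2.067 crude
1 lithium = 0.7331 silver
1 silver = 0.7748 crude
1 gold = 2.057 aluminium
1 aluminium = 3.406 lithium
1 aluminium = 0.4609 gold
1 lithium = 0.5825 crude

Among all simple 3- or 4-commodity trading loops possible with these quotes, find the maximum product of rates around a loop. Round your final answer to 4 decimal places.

0.9605

gold→aluminium→crude→gold: 2.057 × 2.067 × 0.2259 = 0.96049
lithium→silver→aluminium→lithium: 0.7331 × 0.3778 × 3.406 = 0.94334
lithium→crude→gold→aluminium→lithium: 0.5825 × 0.2259 × 2.057 × 3.406 = 0.92192
gold→aluminium→silver→crude→gold: 2.057 × 2.545 × 0.7748 × 0.2259 = 0.91628
Maximum is gold→aluminium→crude→gold at 0.9605; no arbitrage — every cycle loses value.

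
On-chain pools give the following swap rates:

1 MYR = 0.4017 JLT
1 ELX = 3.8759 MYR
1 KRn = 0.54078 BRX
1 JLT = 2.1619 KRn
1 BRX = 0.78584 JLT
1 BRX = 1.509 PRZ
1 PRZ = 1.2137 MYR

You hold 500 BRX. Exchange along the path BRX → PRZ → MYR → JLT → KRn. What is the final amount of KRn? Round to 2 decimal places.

795.26

500 BRX × 1.509 = 754.5 PRZ
754.5 PRZ × 1.2137 = 915.73665 MYR
915.73665 MYR × 0.4017 = 367.851412305 JLT
367.851412305 JLT × 2.1619 = 795.2579682621795 KRn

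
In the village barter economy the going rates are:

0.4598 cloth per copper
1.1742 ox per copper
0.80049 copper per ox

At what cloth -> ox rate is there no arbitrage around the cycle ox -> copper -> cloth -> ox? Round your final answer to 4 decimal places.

Known legs of the cycle: 0.80049 × 0.4598 = 0.368065302
For no arbitrage the full-cycle product must be 1, so the missing rate is 1 / 0.368065302 ≈ 2.716909.

2.7169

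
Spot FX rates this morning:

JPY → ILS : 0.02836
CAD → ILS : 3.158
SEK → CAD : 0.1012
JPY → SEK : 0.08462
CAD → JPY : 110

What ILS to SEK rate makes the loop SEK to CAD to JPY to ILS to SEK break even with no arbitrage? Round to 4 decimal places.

3.1675

Known legs of the cycle: 0.1012 × 110 × 0.02836 = 0.31570352
For no arbitrage the full-cycle product must be 1, so the missing rate is 1 / 0.31570352 ≈ 3.167529.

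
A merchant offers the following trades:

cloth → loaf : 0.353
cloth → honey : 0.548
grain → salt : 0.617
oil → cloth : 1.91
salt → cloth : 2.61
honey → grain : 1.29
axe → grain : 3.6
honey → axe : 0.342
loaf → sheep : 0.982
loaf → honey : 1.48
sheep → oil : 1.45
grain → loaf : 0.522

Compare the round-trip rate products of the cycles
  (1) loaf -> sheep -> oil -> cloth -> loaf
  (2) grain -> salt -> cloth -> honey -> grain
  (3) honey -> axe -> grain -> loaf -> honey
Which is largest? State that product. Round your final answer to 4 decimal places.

1.1384

(1) 0.982 × 1.45 × 1.91 × 0.353 = 0.96004
(2) 0.617 × 2.61 × 0.548 × 1.29 = 1.13840
(3) 0.342 × 3.6 × 0.522 × 1.48 = 0.95118
Highest is cycle (2) at 1.1384 (>1, arbitrage).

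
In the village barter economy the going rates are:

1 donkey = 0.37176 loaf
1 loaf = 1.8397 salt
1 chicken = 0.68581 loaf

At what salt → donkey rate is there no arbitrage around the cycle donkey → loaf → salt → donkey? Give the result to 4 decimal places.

1.4621

Known legs of the cycle: 0.37176 × 1.8397 = 0.683926872
For no arbitrage the full-cycle product must be 1, so the missing rate is 1 / 0.683926872 ≈ 1.462145.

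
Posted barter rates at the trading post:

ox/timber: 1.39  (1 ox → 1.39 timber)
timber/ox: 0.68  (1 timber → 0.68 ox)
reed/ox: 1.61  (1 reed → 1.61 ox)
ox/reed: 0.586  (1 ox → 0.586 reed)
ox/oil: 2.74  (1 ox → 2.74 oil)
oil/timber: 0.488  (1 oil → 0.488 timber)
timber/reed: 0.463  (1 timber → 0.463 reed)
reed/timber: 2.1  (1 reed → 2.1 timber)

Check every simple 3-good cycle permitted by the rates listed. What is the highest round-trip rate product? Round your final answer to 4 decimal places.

timber→reed→ox→timber: 0.463 × 1.61 × 1.39 = 1.03615
timber→ox→oil→timber: 0.68 × 2.74 × 0.488 = 0.90924
timber→ox→reed→timber: 0.68 × 0.586 × 2.1 = 0.83681
Maximum is timber→reed→ox→timber at 1.0361; arbitrage exists.

1.0361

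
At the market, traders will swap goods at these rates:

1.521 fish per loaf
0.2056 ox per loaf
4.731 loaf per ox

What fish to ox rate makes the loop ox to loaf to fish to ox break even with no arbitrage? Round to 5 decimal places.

0.13897

Known legs of the cycle: 4.731 × 1.521 = 7.195851
For no arbitrage the full-cycle product must be 1, so the missing rate is 1 / 7.195851 ≈ 0.1389690.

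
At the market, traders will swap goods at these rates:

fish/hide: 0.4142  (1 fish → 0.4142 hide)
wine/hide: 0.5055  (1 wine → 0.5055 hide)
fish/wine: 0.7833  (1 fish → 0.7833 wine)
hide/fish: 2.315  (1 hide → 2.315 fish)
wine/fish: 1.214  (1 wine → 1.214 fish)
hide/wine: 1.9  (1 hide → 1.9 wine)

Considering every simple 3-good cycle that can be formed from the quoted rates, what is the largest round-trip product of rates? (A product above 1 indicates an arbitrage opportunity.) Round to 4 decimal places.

0.9554

wine→fish→hide→wine: 1.214 × 0.4142 × 1.9 = 0.95539
wine→hide→fish→wine: 0.5055 × 2.315 × 0.7833 = 0.91664
Maximum is wine→fish→hide→wine at 0.9554; no arbitrage — every cycle loses value.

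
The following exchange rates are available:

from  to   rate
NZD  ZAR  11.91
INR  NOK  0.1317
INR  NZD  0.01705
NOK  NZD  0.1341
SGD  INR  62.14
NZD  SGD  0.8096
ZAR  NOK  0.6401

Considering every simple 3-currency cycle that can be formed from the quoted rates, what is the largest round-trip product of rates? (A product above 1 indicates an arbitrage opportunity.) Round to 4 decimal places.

NZD→ZAR→NOK→NZD: 11.91 × 0.6401 × 0.1341 = 1.02232
INR→NZD→SGD→INR: 0.01705 × 0.8096 × 62.14 = 0.85776
Maximum is NZD→ZAR→NOK→NZD at 1.0223; arbitrage exists.

1.0223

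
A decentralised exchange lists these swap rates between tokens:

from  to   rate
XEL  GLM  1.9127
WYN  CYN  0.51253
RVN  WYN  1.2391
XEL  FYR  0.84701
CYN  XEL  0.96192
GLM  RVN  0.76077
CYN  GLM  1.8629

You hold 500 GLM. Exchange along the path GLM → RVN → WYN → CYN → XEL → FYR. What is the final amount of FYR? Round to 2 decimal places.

196.82

500 GLM × 0.76077 = 380.385 RVN
380.385 RVN × 1.2391 = 471.3350535 WYN
471.3350535 WYN × 0.51253 = 241.573354970355 CYN
241.573354970355 CYN × 0.96192 = 232.3742416130838816 XEL
232.3742416130838816 XEL × 0.84701 = 196.823306388698178554016 FYR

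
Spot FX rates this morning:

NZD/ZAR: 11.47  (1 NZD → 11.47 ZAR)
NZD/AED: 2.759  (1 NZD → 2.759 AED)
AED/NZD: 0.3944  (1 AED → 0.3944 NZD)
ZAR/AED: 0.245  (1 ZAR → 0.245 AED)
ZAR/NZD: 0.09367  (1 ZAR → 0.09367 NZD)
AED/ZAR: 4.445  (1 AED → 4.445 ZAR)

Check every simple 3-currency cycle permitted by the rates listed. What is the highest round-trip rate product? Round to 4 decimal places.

NZD→AED→ZAR→NZD: 2.759 × 4.445 × 0.09367 = 1.14875
NZD→ZAR→AED→NZD: 11.47 × 0.245 × 0.3944 = 1.10832
Maximum is NZD→AED→ZAR→NZD at 1.1487; arbitrage exists.

1.1487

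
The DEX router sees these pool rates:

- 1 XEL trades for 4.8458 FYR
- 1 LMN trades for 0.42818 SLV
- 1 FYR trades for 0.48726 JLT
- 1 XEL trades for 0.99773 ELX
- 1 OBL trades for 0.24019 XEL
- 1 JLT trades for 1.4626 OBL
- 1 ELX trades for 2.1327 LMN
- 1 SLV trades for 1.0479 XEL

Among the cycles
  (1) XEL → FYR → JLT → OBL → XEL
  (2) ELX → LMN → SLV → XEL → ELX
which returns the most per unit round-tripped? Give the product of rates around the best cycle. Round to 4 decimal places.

(1) 4.8458 × 0.48726 × 1.4626 × 0.24019 = 0.82948
(2) 2.1327 × 0.42818 × 1.0479 × 0.99773 = 0.95475
Highest is cycle (2) at 0.9547 (≤1, no arbitrage).

0.9547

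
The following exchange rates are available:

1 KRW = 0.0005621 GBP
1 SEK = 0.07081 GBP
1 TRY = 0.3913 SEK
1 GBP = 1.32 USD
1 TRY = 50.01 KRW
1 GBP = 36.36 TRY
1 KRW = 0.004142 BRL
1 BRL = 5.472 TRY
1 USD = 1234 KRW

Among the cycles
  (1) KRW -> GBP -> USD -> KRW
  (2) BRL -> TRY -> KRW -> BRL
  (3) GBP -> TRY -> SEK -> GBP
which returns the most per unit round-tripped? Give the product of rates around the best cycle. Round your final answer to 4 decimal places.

1.1335

(1) 0.0005621 × 1.32 × 1234 = 0.91559
(2) 5.472 × 50.01 × 0.004142 = 1.13348
(3) 36.36 × 0.3913 × 0.07081 = 1.00746
Highest is cycle (2) at 1.1335 (>1, arbitrage).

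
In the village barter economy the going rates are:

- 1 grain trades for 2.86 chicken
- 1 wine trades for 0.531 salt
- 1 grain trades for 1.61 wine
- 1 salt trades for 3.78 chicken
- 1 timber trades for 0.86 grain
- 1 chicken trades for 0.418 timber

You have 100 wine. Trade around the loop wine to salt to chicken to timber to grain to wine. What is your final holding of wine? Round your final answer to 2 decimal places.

100 wine × 0.531 = 53.1 salt
53.1 salt × 3.78 = 200.718 chicken
200.718 chicken × 0.418 = 83.900124 timber
83.900124 timber × 0.86 = 72.15410664 grain
72.15410664 grain × 1.61 = 116.1681116904 wine

116.17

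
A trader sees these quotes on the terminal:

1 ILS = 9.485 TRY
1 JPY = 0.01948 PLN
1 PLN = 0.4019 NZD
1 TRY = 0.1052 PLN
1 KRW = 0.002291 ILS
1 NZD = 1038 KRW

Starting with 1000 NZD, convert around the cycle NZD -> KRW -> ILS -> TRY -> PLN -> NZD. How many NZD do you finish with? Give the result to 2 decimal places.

1000 NZD × 1038 = 1038000 KRW
1038000 KRW × 0.002291 = 2378.058 ILS
2378.058 ILS × 9.485 = 22555.88013 TRY
22555.88013 TRY × 0.1052 = 2372.878589676 PLN
2372.878589676 PLN × 0.4019 = 953.6599051907844 NZD

953.66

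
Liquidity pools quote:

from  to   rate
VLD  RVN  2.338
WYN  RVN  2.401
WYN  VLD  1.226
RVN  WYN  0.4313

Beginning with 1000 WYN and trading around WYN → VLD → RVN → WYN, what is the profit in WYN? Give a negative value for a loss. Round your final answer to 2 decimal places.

236.27

1000 WYN × 1.226 = 1226 VLD
1226 VLD × 2.338 = 2866.388 RVN
2866.388 RVN × 0.4313 = 1236.2731444 WYN
Net change: 1236.2731444 − 1000 = 236.2731444 WYN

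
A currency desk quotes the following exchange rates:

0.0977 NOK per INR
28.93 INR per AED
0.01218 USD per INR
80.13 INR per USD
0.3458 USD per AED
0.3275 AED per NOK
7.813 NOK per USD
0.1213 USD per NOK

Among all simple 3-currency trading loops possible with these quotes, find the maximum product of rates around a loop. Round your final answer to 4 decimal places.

0.9496

USD→INR→NOK→USD: 80.13 × 0.0977 × 0.1213 = 0.94962
INR→NOK→AED→INR: 0.0977 × 0.3275 × 28.93 = 0.92567
USD→NOK→AED→USD: 7.813 × 0.3275 × 0.3458 = 0.88482
Maximum is USD→INR→NOK→USD at 0.9496; no arbitrage — every cycle loses value.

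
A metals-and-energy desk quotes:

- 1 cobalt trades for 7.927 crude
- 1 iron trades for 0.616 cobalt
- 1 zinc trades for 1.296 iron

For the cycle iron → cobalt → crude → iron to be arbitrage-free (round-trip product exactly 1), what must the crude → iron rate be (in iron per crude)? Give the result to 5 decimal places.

0.20479

Known legs of the cycle: 0.616 × 7.927 = 4.883032
For no arbitrage the full-cycle product must be 1, so the missing rate is 1 / 4.883032 ≈ 0.2047908.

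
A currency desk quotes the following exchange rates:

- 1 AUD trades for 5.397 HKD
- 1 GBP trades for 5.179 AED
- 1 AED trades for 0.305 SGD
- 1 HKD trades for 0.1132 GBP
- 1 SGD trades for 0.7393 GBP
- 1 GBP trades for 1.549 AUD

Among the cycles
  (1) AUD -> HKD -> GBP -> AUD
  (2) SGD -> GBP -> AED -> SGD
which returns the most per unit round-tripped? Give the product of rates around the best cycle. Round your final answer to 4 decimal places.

1.1678

(1) 5.397 × 0.1132 × 1.549 = 0.94635
(2) 0.7393 × 5.179 × 0.305 = 1.16779
Highest is cycle (2) at 1.1678 (>1, arbitrage).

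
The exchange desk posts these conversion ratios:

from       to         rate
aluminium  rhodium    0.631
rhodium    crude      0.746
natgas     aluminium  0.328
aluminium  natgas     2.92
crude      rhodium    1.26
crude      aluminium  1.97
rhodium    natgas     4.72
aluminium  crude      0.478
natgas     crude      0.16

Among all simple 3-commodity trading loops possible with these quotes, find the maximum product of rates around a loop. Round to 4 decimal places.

0.9769

aluminium→rhodium→natgas→aluminium: 0.631 × 4.72 × 0.328 = 0.97689
rhodium→natgas→crude→rhodium: 4.72 × 0.16 × 1.26 = 0.95155
aluminium→rhodium→crude→aluminium: 0.631 × 0.746 × 1.97 = 0.92733
aluminium→natgas→crude→aluminium: 2.92 × 0.16 × 1.97 = 0.92038
Maximum is aluminium→rhodium→natgas→aluminium at 0.9769; no arbitrage — every cycle loses value.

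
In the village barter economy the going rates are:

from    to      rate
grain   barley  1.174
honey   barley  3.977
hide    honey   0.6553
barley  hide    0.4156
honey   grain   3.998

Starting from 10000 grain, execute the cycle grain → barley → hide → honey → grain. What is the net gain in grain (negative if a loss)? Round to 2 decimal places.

10000 grain × 1.174 = 11740 barley
11740 barley × 0.4156 = 4879.144 hide
4879.144 hide × 0.6553 = 3197.3030632 honey
3197.3030632 honey × 3.998 = 12782.8176466736 grain
Net change: 12782.8176466736 − 10000 = 2782.8176466736 grain

2782.82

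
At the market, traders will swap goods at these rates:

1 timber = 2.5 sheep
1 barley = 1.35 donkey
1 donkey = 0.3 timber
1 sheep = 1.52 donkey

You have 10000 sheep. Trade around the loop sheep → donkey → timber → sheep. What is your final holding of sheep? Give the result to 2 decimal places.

11400.00

10000 sheep × 1.52 = 15200 donkey
15200 donkey × 0.3 = 4560 timber
4560 timber × 2.5 = 11400 sheep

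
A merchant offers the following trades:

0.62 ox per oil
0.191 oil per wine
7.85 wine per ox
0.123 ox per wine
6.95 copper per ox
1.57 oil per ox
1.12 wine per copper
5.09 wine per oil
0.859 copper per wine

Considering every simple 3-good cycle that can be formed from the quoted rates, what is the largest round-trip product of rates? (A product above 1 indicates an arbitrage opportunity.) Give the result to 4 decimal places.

0.9829

wine→ox→oil→wine: 0.123 × 1.57 × 5.09 = 0.98293
wine→ox→copper→wine: 0.123 × 6.95 × 1.12 = 0.95743
wine→oil→ox→wine: 0.191 × 0.62 × 7.85 = 0.92960
Maximum is wine→ox→oil→wine at 0.9829; no arbitrage — every cycle loses value.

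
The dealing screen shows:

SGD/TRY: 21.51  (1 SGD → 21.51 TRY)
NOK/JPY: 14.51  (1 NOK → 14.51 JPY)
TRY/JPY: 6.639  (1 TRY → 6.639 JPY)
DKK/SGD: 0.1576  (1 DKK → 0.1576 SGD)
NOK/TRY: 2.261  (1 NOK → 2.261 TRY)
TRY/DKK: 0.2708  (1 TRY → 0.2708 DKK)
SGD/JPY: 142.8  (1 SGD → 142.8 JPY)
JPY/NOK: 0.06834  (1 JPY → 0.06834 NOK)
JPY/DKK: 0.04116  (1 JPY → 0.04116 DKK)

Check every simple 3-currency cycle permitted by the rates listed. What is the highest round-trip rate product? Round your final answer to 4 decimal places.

1.0258

NOK→TRY→JPY→NOK: 2.261 × 6.639 × 0.06834 = 1.02584
DKK→SGD→JPY→DKK: 0.1576 × 142.8 × 0.04116 = 0.92632
DKK→SGD→TRY→DKK: 0.1576 × 21.51 × 0.2708 = 0.91801
Maximum is NOK→TRY→JPY→NOK at 1.0258; arbitrage exists.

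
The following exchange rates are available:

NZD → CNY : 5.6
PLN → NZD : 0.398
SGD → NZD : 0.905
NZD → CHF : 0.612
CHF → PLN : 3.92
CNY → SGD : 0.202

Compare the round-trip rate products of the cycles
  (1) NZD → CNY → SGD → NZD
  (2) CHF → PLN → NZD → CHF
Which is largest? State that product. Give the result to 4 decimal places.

1.0237

(1) 5.6 × 0.202 × 0.905 = 1.02374
(2) 3.92 × 0.398 × 0.612 = 0.95482
Highest is cycle (1) at 1.0237 (>1, arbitrage).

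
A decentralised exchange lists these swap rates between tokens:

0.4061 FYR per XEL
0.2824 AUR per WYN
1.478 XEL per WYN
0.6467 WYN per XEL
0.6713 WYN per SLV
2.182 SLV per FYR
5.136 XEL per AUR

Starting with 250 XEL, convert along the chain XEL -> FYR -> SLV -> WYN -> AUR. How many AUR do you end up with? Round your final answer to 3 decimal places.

41.996

250 XEL × 0.4061 = 101.525 FYR
101.525 FYR × 2.182 = 221.52755 SLV
221.52755 SLV × 0.6713 = 148.711444315 WYN
148.711444315 WYN × 0.2824 = 41.996111874556 AUR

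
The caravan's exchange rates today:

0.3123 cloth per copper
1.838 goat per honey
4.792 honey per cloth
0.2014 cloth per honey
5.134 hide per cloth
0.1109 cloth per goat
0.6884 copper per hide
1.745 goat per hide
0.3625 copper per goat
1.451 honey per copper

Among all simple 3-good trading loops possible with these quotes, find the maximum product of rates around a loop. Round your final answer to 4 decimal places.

1.1037

hide→copper→cloth→hide: 0.6884 × 0.3123 × 5.134 = 1.10374
hide→goat→cloth→hide: 1.745 × 0.1109 × 5.134 = 0.99353
honey→goat→cloth→honey: 1.838 × 0.1109 × 4.792 = 0.97677
copper→honey→goat→copper: 1.451 × 1.838 × 0.3625 = 0.96677
Maximum is hide→copper→cloth→hide at 1.1037; arbitrage exists.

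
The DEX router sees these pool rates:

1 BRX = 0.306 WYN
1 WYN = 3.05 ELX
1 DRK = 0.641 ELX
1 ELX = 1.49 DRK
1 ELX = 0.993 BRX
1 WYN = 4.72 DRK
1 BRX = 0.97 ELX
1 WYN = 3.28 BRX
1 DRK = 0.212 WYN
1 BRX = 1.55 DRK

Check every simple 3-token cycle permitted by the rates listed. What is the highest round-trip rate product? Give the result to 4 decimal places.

1.0778

BRX→DRK→WYN→BRX: 1.55 × 0.212 × 3.28 = 1.07781
BRX→DRK→ELX→BRX: 1.55 × 0.641 × 0.993 = 0.98660
DRK→WYN→ELX→DRK: 0.212 × 3.05 × 1.49 = 0.96343
BRX→WYN→ELX→BRX: 0.306 × 3.05 × 0.993 = 0.92677
Maximum is BRX→DRK→WYN→BRX at 1.0778; arbitrage exists.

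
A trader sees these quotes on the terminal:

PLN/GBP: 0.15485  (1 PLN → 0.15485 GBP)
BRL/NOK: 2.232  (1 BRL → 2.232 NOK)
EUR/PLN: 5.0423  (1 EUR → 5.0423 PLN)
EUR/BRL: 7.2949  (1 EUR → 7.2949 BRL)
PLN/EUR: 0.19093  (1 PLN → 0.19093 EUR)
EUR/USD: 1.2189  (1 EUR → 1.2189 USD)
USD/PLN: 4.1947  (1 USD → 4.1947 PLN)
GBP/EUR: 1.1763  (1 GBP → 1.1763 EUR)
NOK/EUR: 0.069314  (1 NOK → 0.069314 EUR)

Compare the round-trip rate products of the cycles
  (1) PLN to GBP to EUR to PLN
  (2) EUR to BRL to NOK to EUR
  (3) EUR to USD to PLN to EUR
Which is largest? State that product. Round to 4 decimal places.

(1) 0.15485 × 1.1763 × 5.0423 = 0.91846
(2) 7.2949 × 2.232 × 0.069314 = 1.12859
(3) 1.2189 × 4.1947 × 0.19093 = 0.97621
Highest is cycle (2) at 1.1286 (>1, arbitrage).

1.1286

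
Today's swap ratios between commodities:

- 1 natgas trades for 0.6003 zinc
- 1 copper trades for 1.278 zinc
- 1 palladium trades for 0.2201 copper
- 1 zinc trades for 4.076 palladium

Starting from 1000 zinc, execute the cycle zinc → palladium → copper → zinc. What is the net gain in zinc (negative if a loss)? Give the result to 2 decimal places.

146.53

1000 zinc × 4.076 = 4076 palladium
4076 palladium × 0.2201 = 897.1276 copper
897.1276 copper × 1.278 = 1146.5290728 zinc
Net change: 1146.5290728 − 1000 = 146.5290728 zinc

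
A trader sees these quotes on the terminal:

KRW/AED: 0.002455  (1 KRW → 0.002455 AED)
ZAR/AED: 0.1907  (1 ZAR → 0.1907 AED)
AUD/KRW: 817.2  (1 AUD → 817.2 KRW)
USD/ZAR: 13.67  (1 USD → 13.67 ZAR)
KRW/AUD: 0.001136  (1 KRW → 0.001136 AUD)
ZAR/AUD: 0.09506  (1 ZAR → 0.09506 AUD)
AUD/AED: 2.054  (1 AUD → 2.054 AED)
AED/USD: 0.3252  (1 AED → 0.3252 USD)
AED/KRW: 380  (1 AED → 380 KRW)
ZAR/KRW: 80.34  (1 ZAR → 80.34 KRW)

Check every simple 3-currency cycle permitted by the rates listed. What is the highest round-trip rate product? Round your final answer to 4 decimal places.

0.8867

AUD→AED→KRW→AUD: 2.054 × 380 × 0.001136 = 0.88667
AED→USD→ZAR→AED: 0.3252 × 13.67 × 0.1907 = 0.84775
Maximum is AUD→AED→KRW→AUD at 0.8867; no arbitrage — every cycle loses value.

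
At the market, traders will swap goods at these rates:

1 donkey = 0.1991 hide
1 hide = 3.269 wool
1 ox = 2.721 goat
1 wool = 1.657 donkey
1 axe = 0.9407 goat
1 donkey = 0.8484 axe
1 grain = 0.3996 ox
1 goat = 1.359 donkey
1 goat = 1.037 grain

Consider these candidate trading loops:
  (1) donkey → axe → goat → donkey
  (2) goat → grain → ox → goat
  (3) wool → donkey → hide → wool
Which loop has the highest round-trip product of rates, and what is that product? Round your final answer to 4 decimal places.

1.1275

(1) 0.8484 × 0.9407 × 1.359 = 1.08460
(2) 1.037 × 0.3996 × 2.721 = 1.12754
(3) 1.657 × 0.1991 × 3.269 = 1.07847
Highest is cycle (2) at 1.1275 (>1, arbitrage).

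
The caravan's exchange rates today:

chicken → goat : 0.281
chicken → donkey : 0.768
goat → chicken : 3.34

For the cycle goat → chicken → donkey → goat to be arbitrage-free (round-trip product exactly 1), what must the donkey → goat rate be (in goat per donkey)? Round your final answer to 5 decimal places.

0.38985

Known legs of the cycle: 3.34 × 0.768 = 2.56512
For no arbitrage the full-cycle product must be 1, so the missing rate is 1 / 2.56512 ≈ 0.3898453.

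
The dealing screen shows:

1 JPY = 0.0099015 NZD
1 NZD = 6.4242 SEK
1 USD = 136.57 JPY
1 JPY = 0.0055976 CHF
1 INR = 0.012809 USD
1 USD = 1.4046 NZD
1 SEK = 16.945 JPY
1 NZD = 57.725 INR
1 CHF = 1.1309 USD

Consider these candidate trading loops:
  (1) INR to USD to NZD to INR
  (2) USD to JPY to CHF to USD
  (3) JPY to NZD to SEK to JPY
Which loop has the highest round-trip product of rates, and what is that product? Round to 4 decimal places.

(1) 0.012809 × 1.4046 × 57.725 = 1.03856
(2) 136.57 × 0.0055976 × 1.1309 = 0.86453
(3) 0.0099015 × 6.4242 × 16.945 = 1.07786
Highest is cycle (3) at 1.0779 (>1, arbitrage).

1.0779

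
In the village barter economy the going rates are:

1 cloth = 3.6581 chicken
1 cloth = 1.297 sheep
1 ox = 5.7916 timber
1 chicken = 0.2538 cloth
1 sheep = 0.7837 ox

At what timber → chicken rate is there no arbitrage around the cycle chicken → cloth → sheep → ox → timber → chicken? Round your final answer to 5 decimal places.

0.66930

Known legs of the cycle: 0.2538 × 1.297 × 0.7837 × 5.7916 = 1.494101150097912
For no arbitrage the full-cycle product must be 1, so the missing rate is 1 / 1.494101150097912 ≈ 0.6692987.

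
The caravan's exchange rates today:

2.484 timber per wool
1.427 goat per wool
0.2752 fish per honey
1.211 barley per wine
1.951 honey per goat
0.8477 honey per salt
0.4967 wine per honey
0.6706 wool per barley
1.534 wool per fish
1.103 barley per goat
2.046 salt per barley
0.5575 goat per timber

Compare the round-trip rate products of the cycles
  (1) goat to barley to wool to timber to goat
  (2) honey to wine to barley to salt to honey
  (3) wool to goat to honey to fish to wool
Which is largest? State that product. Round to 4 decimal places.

1.1753

(1) 1.103 × 0.6706 × 2.484 × 0.5575 = 1.02432
(2) 0.4967 × 1.211 × 2.046 × 0.8477 = 1.04324
(3) 1.427 × 1.951 × 0.2752 × 1.534 = 1.17532
Highest is cycle (3) at 1.1753 (>1, arbitrage).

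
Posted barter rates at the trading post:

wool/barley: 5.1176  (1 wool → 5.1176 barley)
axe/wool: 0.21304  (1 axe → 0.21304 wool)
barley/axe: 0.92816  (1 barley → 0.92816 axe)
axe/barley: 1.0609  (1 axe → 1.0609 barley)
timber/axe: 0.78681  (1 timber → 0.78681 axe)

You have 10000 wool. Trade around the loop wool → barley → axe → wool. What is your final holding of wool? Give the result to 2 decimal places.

10119.30

10000 wool × 5.1176 = 51176 barley
51176 barley × 0.92816 = 47499.51616 axe
47499.51616 axe × 0.21304 = 10119.2969227264 wool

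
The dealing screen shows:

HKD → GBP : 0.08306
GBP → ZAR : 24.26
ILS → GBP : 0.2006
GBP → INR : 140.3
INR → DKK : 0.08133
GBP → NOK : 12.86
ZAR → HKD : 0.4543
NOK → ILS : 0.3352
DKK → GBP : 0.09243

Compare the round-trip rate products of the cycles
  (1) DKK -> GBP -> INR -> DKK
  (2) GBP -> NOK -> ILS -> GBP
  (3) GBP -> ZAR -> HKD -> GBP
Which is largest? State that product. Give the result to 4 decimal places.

1.0547

(1) 0.09243 × 140.3 × 0.08133 = 1.05468
(2) 12.86 × 0.3352 × 0.2006 = 0.86472
(3) 24.26 × 0.4543 × 0.08306 = 0.91543
Highest is cycle (1) at 1.0547 (>1, arbitrage).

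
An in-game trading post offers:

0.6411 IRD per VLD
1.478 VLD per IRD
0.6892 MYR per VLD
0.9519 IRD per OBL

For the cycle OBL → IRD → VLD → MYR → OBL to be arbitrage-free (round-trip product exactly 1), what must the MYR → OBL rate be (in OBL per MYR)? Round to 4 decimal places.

1.0313

Known legs of the cycle: 0.9519 × 1.478 × 0.6892 = 0.96964113144
For no arbitrage the full-cycle product must be 1, so the missing rate is 1 / 0.96964113144 ≈ 1.031309.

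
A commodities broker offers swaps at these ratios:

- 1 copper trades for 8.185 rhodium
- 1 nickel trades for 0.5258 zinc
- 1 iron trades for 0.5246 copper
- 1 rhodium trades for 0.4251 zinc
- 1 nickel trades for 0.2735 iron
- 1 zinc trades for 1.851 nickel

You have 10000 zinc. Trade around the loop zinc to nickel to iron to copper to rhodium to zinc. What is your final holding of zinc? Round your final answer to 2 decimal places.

10000 zinc × 1.851 = 18510 nickel
18510 nickel × 0.2735 = 5062.485 iron
5062.485 iron × 0.5246 = 2655.779631 copper
2655.779631 copper × 8.185 = 21737.556279735 rhodium
21737.556279735 rhodium × 0.4251 = 9240.6351745153485 zinc

9240.64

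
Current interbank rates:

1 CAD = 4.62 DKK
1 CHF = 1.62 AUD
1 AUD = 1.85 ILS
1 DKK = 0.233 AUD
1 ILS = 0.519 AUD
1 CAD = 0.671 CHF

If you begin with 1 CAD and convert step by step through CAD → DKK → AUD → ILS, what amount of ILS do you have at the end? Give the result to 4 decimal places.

1.9915

1 CAD × 4.62 = 4.62 DKK
4.62 DKK × 0.233 = 1.07646 AUD
1.07646 AUD × 1.85 = 1.991451 ILS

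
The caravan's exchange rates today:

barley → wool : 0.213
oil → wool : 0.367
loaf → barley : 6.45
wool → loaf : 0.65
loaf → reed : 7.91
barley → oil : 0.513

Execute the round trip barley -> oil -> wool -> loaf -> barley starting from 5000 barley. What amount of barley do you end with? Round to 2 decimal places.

3946.63

5000 barley × 0.513 = 2565 oil
2565 oil × 0.367 = 941.355 wool
941.355 wool × 0.65 = 611.88075 loaf
611.88075 loaf × 6.45 = 3946.6308375 barley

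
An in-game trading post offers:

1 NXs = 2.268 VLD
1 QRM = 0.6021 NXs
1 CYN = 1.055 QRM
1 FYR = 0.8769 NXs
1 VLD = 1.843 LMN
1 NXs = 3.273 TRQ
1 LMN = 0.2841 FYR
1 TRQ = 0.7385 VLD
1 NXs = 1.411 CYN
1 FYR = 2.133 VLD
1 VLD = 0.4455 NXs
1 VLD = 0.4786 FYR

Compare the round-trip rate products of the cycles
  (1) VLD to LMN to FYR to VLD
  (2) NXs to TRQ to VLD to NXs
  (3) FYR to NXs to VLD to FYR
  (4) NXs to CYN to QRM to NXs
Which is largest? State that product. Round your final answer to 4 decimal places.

(1) 1.843 × 0.2841 × 2.133 = 1.11683
(2) 3.273 × 0.7385 × 0.4455 = 1.07682
(3) 0.8769 × 2.268 × 0.4786 = 0.95184
(4) 1.411 × 1.055 × 0.6021 = 0.89629
Highest is cycle (1) at 1.1168 (>1, arbitrage).

1.1168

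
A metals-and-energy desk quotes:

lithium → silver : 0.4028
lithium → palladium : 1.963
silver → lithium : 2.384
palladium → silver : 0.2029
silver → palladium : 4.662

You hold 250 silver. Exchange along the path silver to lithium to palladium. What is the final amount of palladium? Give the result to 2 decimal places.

1169.95

250 silver × 2.384 = 596 lithium
596 lithium × 1.963 = 1169.948 palladium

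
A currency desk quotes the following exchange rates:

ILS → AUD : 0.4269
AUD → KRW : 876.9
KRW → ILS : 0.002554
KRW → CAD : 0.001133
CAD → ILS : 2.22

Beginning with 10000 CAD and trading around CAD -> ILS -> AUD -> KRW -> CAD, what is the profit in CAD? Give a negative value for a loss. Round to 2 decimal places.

10000 CAD × 2.22 = 22200 ILS
22200 ILS × 0.4269 = 9477.18 AUD
9477.18 AUD × 876.9 = 8310539.142 KRW
8310539.142 KRW × 0.001133 = 9415.840847886 CAD
Net change: 9415.840847886 − 10000 = -584.159152114 CAD

-584.16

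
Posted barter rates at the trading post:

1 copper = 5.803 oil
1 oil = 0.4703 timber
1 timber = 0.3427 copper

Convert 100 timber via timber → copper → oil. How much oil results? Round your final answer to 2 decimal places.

198.87

100 timber × 0.3427 = 34.27 copper
34.27 copper × 5.803 = 198.86881 oil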